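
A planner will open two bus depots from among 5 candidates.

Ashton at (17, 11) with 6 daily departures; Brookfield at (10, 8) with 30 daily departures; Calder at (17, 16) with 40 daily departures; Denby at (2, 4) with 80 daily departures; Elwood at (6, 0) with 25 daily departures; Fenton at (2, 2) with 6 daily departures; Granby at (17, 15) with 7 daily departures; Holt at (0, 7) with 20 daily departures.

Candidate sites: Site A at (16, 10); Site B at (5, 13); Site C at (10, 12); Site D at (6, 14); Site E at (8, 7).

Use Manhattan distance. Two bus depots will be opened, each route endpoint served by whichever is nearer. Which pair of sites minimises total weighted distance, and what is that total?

{Site A, Site E}, total 1595

Evaluate every pair (each demand assigned to the nearer of the two):
  {Site A, Site E}: total = 1595
  {Site C, Site E}: total = 1819
  {Site D, Site E}: total = 1943
  {Site B, Site E}: total = 2037
  {Site A, Site B}: total = 2188
  {Site B, Site C}: total = 2292
  {Site A, Site D}: total = 2400
  {Site C, Site D}: total = 2504
  {Site A, Site C}: total = 2542
  {Site B, Site D}: total = 2602
Best pair: {Site A, Site E} with total 1595.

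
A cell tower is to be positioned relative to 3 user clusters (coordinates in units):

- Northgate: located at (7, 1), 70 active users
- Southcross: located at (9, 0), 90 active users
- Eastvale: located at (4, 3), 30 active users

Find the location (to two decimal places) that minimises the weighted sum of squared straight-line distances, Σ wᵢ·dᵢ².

(7.47, 0.84)

The minimiser of Σwᵢ‖p−pᵢ‖² is the weighted centroid p* = (Σwᵢpᵢ)/(Σwᵢ).
Σwᵢ = 190.
Σwᵢxᵢ = 70·7 + 90·9 + 30·4 = 1420.
Σwᵢyᵢ = 70·1 + 90·0 + 30·3 = 160.
x* = 1420/190 = 7.47, y* = 160/190 = 0.84.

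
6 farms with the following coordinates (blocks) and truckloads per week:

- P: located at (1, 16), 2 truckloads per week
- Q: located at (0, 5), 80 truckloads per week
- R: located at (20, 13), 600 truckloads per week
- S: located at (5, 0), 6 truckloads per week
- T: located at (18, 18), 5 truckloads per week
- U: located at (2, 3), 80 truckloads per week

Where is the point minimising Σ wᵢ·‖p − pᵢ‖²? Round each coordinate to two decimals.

The minimiser of Σwᵢ‖p−pᵢ‖² is the weighted centroid p* = (Σwᵢpᵢ)/(Σwᵢ).
Σwᵢ = 773.
Σwᵢxᵢ = 2·1 + 80·0 + 600·20 + 6·5 + 5·18 + 80·2 = 12282.
Σwᵢyᵢ = 2·16 + 80·5 + 600·13 + 6·0 + 5·18 + 80·3 = 8562.
x* = 12282/773 = 15.89, y* = 8562/773 = 11.08.

(15.89, 11.08)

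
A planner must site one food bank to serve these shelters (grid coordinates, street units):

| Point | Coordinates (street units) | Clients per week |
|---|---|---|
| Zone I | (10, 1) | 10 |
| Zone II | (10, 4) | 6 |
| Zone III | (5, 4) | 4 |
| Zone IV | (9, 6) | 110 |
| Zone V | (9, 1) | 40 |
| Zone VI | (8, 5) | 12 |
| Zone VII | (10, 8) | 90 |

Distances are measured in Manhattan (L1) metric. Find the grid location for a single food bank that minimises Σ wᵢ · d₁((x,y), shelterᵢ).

(9, 6)

Manhattan distance separates: Σwᵢ(|x−xᵢ|+|y−yᵢ|) = Σwᵢ|x−xᵢ| + Σwᵢ|y−yᵢ|, so x and y are optimised independently as 1-D weighted medians.
Total weight W = 272; half = 136.
x-coordinate, sorted with cumulative weight:
  x=5 (Zone III, w=4) cum 4
  x=8 (Zone VI, w=12) cum 16
  x=9 (Zone IV, w=110) cum 126
  x=9 (Zone V, w=40) cum 166  ← median
  x=10 (Zone I, w=10) cum 176
  x=10 (Zone II, w=6) cum 182
  x=10 (Zone VII, w=90) cum 272
⇒ x* = 9
y-coordinate, sorted with cumulative weight:
  y=1 (Zone I, w=10) cum 10
  y=1 (Zone V, w=40) cum 50
  y=4 (Zone II, w=6) cum 56
  y=4 (Zone III, w=4) cum 60
  y=5 (Zone VI, w=12) cum 72
  y=6 (Zone IV, w=110) cum 182  ← median
  y=8 (Zone VII, w=90) cum 272
⇒ y* = 6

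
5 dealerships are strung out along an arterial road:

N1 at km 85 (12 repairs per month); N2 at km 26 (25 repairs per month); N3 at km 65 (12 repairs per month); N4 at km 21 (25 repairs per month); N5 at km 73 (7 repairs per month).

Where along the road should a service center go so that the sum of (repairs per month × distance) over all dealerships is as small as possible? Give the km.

For a sum of weighted absolute distances on a line, the optimum is the weighted median (not the mean). Total weight W = 81; half-weight = 40.5.
Sort by position and accumulate weight:
  km 21 (N4, w=25) → cum 25
  km 26 (N2, w=25) → cum 50  ≥ 40.5 → median here
  km 65 (N3, w=12) → cum 62
  km 73 (N5, w=7) → cum 69
  km 85 (N1, w=12) → cum 81
Optimal location: km 26.

x = 26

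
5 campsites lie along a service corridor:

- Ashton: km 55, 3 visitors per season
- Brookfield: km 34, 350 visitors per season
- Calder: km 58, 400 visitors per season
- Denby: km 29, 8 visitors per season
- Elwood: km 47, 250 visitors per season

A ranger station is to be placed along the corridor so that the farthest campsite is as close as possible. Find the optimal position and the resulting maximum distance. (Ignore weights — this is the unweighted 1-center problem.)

location 43.5, max distance 14.5

The 1-center on a line is the midpoint of the two extreme points: leftmost at 29, rightmost at 58.
Optimal location = (29 + 58)/2 = 43.5; maximum distance = (58 − 29)/2 = 14.5.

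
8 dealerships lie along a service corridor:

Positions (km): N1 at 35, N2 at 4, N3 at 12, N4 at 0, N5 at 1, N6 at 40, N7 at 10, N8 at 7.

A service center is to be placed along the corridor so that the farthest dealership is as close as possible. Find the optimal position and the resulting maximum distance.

The 1-center on a line is the midpoint of the two extreme points: leftmost at 0, rightmost at 40.
Optimal location = (0 + 40)/2 = 20; maximum distance = (40 − 0)/2 = 20.

location 20, max distance 20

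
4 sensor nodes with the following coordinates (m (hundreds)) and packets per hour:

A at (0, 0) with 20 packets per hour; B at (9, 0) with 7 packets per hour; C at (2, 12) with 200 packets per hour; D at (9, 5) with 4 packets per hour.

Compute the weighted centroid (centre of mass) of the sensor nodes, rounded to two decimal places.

The minimiser of Σwᵢ‖p−pᵢ‖² is the weighted centroid p* = (Σwᵢpᵢ)/(Σwᵢ).
Σwᵢ = 231.
Σwᵢxᵢ = 20·0 + 7·9 + 200·2 + 4·9 = 499.
Σwᵢyᵢ = 20·0 + 7·0 + 200·12 + 4·5 = 2420.
x* = 499/231 = 2.16, y* = 2420/231 = 10.48.

(2.16, 10.48)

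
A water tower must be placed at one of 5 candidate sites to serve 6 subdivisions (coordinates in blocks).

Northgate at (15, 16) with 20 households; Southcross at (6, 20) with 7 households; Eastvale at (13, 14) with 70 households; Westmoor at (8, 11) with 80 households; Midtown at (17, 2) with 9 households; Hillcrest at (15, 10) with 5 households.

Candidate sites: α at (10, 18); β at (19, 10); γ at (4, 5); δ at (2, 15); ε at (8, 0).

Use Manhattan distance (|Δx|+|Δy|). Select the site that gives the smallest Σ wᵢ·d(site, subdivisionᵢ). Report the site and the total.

α, total 1664 blocks

Total weighted distance at each candidate:
  α (10, 18): total = 1664
  β (19, 10): total = 2131
  γ (4, 5): total = 2843
  δ (2, 15): total = 2325
  ε (8, 0): total = 3008
Minimum is at α with total 1664 blocks.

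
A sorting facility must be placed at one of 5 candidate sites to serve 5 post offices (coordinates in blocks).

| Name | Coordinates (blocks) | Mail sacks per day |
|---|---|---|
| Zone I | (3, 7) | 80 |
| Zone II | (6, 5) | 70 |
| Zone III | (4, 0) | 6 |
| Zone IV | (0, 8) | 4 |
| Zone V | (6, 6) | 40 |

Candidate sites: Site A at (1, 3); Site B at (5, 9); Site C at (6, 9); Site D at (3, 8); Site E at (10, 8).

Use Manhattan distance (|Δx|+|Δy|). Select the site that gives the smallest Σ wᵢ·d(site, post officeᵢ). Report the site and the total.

Total weighted distance at each candidate:
  Site A (1, 3): total = 1350
  Site B (5, 9): total = 914
  Site C (6, 9): total = 894
  Site D (3, 8): total = 766
  Site E (10, 8): total = 1494
Minimum is at Site D with total 766 blocks.

Site D, total 766 blocks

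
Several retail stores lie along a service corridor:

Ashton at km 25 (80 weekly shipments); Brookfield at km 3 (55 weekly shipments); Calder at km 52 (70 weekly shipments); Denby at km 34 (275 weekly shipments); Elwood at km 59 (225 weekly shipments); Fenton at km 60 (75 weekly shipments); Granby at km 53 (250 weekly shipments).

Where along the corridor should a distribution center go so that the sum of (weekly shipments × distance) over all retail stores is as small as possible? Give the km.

For a sum of weighted absolute distances on a line, the optimum is the weighted median (not the mean). Total weight W = 1030; half-weight = 515.
Sort by position and accumulate weight:
  km 3 (Brookfield, w=55) → cum 55
  km 25 (Ashton, w=80) → cum 135
  km 34 (Denby, w=275) → cum 410
  km 52 (Calder, w=70) → cum 480
  km 53 (Granby, w=250) → cum 730  ≥ 515 → median here
  km 59 (Elwood, w=225) → cum 955
  km 60 (Fenton, w=75) → cum 1030
Optimal location: km 53.

x = 53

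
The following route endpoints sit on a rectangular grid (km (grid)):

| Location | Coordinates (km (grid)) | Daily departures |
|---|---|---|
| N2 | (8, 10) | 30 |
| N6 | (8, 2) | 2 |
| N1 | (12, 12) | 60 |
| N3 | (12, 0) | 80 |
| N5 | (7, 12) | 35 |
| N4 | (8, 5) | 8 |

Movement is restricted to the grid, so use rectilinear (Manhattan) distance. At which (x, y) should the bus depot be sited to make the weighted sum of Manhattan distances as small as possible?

Manhattan distance separates: Σwᵢ(|x−xᵢ|+|y−yᵢ|) = Σwᵢ|x−xᵢ| + Σwᵢ|y−yᵢ|, so x and y are optimised independently as 1-D weighted medians.
Total weight W = 215; half = 107.5.
x-coordinate, sorted with cumulative weight:
  x=7 (N5, w=35) cum 35
  x=8 (N2, w=30) cum 65
  x=8 (N6, w=2) cum 67
  x=8 (N4, w=8) cum 75
  x=12 (N1, w=60) cum 135  ← median
  x=12 (N3, w=80) cum 215
⇒ x* = 12
y-coordinate, sorted with cumulative weight:
  y=0 (N3, w=80) cum 80
  y=2 (N6, w=2) cum 82
  y=5 (N4, w=8) cum 90
  y=10 (N2, w=30) cum 120  ← median
  y=12 (N1, w=60) cum 180
  y=12 (N5, w=35) cum 215
⇒ y* = 10

(12, 10)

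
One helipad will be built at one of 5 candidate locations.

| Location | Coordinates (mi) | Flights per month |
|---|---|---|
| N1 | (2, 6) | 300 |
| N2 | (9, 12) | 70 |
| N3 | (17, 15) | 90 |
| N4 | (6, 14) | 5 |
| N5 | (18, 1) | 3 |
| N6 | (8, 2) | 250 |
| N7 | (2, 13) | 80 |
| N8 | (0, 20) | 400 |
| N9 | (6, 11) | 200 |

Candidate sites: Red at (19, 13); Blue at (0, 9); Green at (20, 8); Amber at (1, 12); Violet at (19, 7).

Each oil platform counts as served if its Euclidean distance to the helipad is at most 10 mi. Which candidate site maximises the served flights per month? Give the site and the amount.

Amber, covering 1055

Coverage radius r = 10 mi; a point is covered iff (Δx)²+(Δy)² ≤ 10² = 100.
  Red (19, 13): covers {N3} → 90
  Blue (0, 9): covers {N1, N2, N4, N7, N9} → 655
  Green (20, 8): covers {N3, N5} → 93
  Amber (1, 12): covers {N1, N2, N4, N7, N8, N9} → 1055
  Violet (19, 7): covers {N3, N5} → 93
Maximum coverage at Amber: 1055 flights per month.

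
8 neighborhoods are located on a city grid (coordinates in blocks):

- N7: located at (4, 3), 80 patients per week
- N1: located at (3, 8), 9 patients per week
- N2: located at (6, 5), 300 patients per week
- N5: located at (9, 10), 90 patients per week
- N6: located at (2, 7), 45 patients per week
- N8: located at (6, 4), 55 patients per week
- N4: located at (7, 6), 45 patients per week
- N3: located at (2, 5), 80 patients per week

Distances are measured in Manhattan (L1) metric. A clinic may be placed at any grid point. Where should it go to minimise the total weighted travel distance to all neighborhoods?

(6, 5)

Manhattan distance separates: Σwᵢ(|x−xᵢ|+|y−yᵢ|) = Σwᵢ|x−xᵢ| + Σwᵢ|y−yᵢ|, so x and y are optimised independently as 1-D weighted medians.
Total weight W = 704; half = 352.
x-coordinate, sorted with cumulative weight:
  x=2 (N6, w=45) cum 45
  x=2 (N3, w=80) cum 125
  x=3 (N1, w=9) cum 134
  x=4 (N7, w=80) cum 214
  x=6 (N2, w=300) cum 514  ← median
  x=6 (N8, w=55) cum 569
  x=7 (N4, w=45) cum 614
  x=9 (N5, w=90) cum 704
⇒ x* = 6
y-coordinate, sorted with cumulative weight:
  y=3 (N7, w=80) cum 80
  y=4 (N8, w=55) cum 135
  y=5 (N2, w=300) cum 435  ← median
  y=5 (N3, w=80) cum 515
  y=6 (N4, w=45) cum 560
  y=7 (N6, w=45) cum 605
  y=8 (N1, w=9) cum 614
  y=10 (N5, w=90) cum 704
⇒ y* = 5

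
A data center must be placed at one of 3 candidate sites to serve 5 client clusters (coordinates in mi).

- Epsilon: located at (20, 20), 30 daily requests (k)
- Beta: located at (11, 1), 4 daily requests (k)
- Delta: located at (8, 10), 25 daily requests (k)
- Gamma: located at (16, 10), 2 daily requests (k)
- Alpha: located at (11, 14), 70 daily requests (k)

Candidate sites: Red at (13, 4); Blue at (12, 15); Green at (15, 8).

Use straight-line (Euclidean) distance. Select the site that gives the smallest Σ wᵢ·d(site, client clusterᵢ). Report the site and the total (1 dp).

Total weighted distance at each candidate:
  Red (13, 4): total = 1460.9
  Blue (12, 15): total = 611.0
  Green (15, 8): total = 1113.5
Minimum is at Blue with total 611.0 mi.

Blue, total 611.0 mi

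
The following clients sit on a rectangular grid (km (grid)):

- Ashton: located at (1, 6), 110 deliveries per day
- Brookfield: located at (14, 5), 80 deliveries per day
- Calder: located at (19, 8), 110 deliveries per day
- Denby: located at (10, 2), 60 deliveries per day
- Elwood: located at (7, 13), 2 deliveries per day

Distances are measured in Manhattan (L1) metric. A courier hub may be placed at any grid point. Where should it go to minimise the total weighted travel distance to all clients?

(14, 6)

Manhattan distance separates: Σwᵢ(|x−xᵢ|+|y−yᵢ|) = Σwᵢ|x−xᵢ| + Σwᵢ|y−yᵢ|, so x and y are optimised independently as 1-D weighted medians.
Total weight W = 362; half = 181.
x-coordinate, sorted with cumulative weight:
  x=1 (Ashton, w=110) cum 110
  x=7 (Elwood, w=2) cum 112
  x=10 (Denby, w=60) cum 172
  x=14 (Brookfield, w=80) cum 252  ← median
  x=19 (Calder, w=110) cum 362
⇒ x* = 14
y-coordinate, sorted with cumulative weight:
  y=2 (Denby, w=60) cum 60
  y=5 (Brookfield, w=80) cum 140
  y=6 (Ashton, w=110) cum 250  ← median
  y=8 (Calder, w=110) cum 360
  y=13 (Elwood, w=2) cum 362
⇒ y* = 6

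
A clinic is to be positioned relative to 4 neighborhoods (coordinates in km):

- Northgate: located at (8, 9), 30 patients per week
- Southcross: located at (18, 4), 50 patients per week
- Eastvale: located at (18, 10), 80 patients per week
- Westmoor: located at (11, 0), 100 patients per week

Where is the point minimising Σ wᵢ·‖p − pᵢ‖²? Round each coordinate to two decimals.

(14.15, 4.88)

The minimiser of Σwᵢ‖p−pᵢ‖² is the weighted centroid p* = (Σwᵢpᵢ)/(Σwᵢ).
Σwᵢ = 260.
Σwᵢxᵢ = 30·8 + 50·18 + 80·18 + 100·11 = 3680.
Σwᵢyᵢ = 30·9 + 50·4 + 80·10 + 100·0 = 1270.
x* = 3680/260 = 14.15, y* = 1270/260 = 4.88.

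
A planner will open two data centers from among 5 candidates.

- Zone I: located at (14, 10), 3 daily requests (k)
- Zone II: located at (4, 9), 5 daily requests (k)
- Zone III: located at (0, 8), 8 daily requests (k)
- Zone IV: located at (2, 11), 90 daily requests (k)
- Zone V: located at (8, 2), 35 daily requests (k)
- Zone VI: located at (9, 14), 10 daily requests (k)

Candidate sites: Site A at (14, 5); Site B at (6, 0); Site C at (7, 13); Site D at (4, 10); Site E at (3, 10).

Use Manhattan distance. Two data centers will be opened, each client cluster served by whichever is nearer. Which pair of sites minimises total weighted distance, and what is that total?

{Site B, Site E}, total 503

Evaluate every pair (each demand assigned to the nearer of the two):
  {Site B, Site E}: total = 503
  {Site B, Site D}: total = 583
  {Site A, Site E}: total = 660
  {Site C, Site E}: total = 710
  {Site A, Site D}: total = 743
  {Site D, Site E}: total = 765
  {Site C, Site D}: total = 803
  {Site B, Site C}: total = 961
  {Site A, Site C}: total = 1121
  {Site A, Site B}: total = 1812
Best pair: {Site B, Site E} with total 503.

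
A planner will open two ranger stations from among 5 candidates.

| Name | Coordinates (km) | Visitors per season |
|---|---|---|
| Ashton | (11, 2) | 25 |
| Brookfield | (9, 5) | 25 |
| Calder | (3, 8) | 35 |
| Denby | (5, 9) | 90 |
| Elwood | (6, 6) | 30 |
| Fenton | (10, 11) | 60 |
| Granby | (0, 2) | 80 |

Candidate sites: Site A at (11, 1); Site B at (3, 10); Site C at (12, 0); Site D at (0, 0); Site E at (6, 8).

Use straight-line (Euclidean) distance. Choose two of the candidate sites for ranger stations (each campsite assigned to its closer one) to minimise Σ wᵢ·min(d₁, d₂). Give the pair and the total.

{Site D, Site E}, total 1053.6

Evaluate every pair (each demand assigned to the nearer of the two):
  {Site D, Site E}: total = 1053.6
  {Site A, Site E}: total = 1402.2
  {Site C, Site E}: total = 1433.1
  {Site B, Site D}: total = 1480.3
  {Site B, Site E}: total = 1537.4
  {Site A, Site B}: total = 1665.8
  {Site B, Site C}: total = 1730.7
  {Site A, Site D}: total = 2311.0
  {Site C, Site D}: total = 2512.7
  {Site A, Site C}: total = 3107.6
Best pair: {Site D, Site E} with total 1053.6.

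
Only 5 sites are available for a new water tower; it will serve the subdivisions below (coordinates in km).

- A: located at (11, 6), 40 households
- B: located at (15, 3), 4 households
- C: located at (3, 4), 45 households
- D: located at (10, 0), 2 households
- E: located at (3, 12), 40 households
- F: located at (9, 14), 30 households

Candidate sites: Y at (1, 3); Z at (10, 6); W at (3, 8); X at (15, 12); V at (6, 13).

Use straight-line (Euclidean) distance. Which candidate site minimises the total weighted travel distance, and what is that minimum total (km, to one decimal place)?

Total weighted distance at each candidate:
  Y (1, 3): total = 1370.0
  Z (10, 6): total = 1013.6
  W (3, 8): total = 997.7
  X (15, 12): total = 1669.2
  V (6, 13): total = 1073.4
Minimum is at W with total 997.7 km.

W, total 997.7 km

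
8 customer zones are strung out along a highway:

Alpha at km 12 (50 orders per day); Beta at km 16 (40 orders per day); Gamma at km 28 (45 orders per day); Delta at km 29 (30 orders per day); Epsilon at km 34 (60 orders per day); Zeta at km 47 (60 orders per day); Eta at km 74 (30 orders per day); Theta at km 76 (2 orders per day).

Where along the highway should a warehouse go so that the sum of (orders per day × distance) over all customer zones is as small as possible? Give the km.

x = 29

For a sum of weighted absolute distances on a line, the optimum is the weighted median (not the mean). Total weight W = 317; half-weight = 158.5.
Sort by position and accumulate weight:
  km 12 (Alpha, w=50) → cum 50
  km 16 (Beta, w=40) → cum 90
  km 28 (Gamma, w=45) → cum 135
  km 29 (Delta, w=30) → cum 165  ≥ 158.5 → median here
  km 34 (Epsilon, w=60) → cum 225
  km 47 (Zeta, w=60) → cum 285
  km 74 (Eta, w=30) → cum 315
  km 76 (Theta, w=2) → cum 317
Optimal location: km 29.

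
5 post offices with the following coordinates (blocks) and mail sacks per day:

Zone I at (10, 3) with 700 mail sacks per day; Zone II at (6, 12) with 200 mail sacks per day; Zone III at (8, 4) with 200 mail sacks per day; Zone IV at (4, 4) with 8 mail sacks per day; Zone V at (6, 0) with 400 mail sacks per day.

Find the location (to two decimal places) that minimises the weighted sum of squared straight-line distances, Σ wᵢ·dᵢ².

(8.11, 3.54)

The minimiser of Σwᵢ‖p−pᵢ‖² is the weighted centroid p* = (Σwᵢpᵢ)/(Σwᵢ).
Σwᵢ = 1508.
Σwᵢxᵢ = 700·10 + 200·6 + 200·8 + 8·4 + 400·6 = 12232.
Σwᵢyᵢ = 700·3 + 200·12 + 200·4 + 8·4 + 400·0 = 5332.
x* = 12232/1508 = 8.11, y* = 5332/1508 = 3.54.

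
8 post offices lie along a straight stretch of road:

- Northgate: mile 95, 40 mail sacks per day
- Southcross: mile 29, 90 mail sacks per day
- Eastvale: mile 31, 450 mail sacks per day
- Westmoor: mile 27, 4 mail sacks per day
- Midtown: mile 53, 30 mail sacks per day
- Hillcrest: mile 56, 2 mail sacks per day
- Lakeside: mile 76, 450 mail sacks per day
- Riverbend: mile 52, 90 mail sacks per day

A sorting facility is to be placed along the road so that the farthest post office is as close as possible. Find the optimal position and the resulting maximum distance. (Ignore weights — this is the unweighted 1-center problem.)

location 61, max distance 34

The 1-center on a line is the midpoint of the two extreme points: leftmost at 27, rightmost at 95.
Optimal location = (27 + 95)/2 = 61; maximum distance = (95 − 27)/2 = 34.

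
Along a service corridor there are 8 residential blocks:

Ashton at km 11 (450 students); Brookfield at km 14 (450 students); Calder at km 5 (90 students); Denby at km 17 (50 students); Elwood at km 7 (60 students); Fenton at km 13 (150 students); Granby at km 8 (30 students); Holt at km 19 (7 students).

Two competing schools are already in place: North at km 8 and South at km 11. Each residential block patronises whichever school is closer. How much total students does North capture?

180

The indifferent point is the midpoint (8+11)/2 = 9.5; residential blocks left of it (closer to North at 8) go to North, those right go to South.
  Calder at 5 (w=90) → North
  Elwood at 7 (w=60) → North
  Granby at 8 (w=30) → North
  Ashton at 11 (w=450) → South
  Fenton at 13 (w=150) → South
  Brookfield at 14 (w=450) → South
  Denby at 17 (w=50) → South
  Holt at 19 (w=7) → South
North captures 180; South captures 1107.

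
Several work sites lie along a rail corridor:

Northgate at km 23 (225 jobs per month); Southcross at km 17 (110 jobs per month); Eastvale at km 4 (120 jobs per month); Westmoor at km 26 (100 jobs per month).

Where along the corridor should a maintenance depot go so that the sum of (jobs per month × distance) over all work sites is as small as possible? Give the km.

For a sum of weighted absolute distances on a line, the optimum is the weighted median (not the mean). Total weight W = 555; half-weight = 277.5.
Sort by position and accumulate weight:
  km 4 (Eastvale, w=120) → cum 120
  km 17 (Southcross, w=110) → cum 230
  km 23 (Northgate, w=225) → cum 455  ≥ 277.5 → median here
  km 26 (Westmoor, w=100) → cum 555
Optimal location: km 23.

x = 23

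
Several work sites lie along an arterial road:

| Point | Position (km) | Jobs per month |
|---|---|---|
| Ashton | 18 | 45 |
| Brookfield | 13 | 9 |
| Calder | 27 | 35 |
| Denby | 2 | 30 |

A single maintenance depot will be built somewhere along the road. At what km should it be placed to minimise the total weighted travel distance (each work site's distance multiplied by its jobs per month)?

For a sum of weighted absolute distances on a line, the optimum is the weighted median (not the mean). Total weight W = 119; half-weight = 59.5.
Sort by position and accumulate weight:
  km 2 (Denby, w=30) → cum 30
  km 13 (Brookfield, w=9) → cum 39
  km 18 (Ashton, w=45) → cum 84  ≥ 59.5 → median here
  km 27 (Calder, w=35) → cum 119
Optimal location: km 18.

x = 18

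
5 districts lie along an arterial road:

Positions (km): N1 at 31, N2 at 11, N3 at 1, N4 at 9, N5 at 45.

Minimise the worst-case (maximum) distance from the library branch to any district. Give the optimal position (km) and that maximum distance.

The 1-center on a line is the midpoint of the two extreme points: leftmost at 1, rightmost at 45.
Optimal location = (1 + 45)/2 = 23; maximum distance = (45 − 1)/2 = 22.

location 23, max distance 22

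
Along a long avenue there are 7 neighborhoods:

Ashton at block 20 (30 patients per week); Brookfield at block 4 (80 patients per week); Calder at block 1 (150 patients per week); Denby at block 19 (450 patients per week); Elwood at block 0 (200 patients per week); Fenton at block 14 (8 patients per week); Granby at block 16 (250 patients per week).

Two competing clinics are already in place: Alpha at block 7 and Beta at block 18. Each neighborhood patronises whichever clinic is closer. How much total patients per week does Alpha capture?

The indifferent point is the midpoint (7+18)/2 = 12.5; neighborhoods left of it (closer to Alpha at 7) go to Alpha, those right go to Beta.
  Elwood at 0 (w=200) → Alpha
  Calder at 1 (w=150) → Alpha
  Brookfield at 4 (w=80) → Alpha
  Fenton at 14 (w=8) → Beta
  Granby at 16 (w=250) → Beta
  Denby at 19 (w=450) → Beta
  Ashton at 20 (w=30) → Beta
Alpha captures 430; Beta captures 738.

430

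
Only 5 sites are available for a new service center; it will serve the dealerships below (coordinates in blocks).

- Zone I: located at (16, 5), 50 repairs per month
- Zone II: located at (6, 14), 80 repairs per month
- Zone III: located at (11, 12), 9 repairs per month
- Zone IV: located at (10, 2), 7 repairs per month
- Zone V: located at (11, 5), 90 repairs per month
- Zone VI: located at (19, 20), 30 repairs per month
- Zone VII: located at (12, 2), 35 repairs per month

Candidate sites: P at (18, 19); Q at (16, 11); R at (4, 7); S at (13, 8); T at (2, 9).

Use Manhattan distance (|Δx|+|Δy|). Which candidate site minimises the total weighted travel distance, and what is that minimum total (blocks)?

Total weighted distance at each candidate:
  P (18, 19): total = 5216
  Q (16, 11): total = 3304
  R (4, 7): total = 3710
  S (13, 8): total = 2692
  T (2, 9): total = 4438
Minimum is at S with total 2692 blocks.

S, total 2692 blocks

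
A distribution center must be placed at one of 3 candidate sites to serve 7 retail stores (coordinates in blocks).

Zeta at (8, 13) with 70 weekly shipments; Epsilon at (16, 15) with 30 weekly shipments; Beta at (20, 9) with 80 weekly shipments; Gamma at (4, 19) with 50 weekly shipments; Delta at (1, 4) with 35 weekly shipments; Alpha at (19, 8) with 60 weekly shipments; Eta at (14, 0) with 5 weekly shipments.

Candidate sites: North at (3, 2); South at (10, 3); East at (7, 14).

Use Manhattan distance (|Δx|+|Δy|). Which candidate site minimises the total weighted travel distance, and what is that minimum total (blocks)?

Total weighted distance at each candidate:
  North (3, 2): total = 6245
  South (10, 3): total = 4985
  East (7, 14): total = 4025
Minimum is at East with total 4025 blocks.

East, total 4025 blocks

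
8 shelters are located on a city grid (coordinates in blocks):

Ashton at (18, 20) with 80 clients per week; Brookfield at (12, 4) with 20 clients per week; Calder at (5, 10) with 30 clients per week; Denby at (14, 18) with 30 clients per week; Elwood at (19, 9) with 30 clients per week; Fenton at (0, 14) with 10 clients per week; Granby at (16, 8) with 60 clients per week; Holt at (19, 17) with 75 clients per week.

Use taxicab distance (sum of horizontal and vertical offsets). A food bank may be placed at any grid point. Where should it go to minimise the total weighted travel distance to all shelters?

(18, 17)

Manhattan distance separates: Σwᵢ(|x−xᵢ|+|y−yᵢ|) = Σwᵢ|x−xᵢ| + Σwᵢ|y−yᵢ|, so x and y are optimised independently as 1-D weighted medians.
Total weight W = 335; half = 167.5.
x-coordinate, sorted with cumulative weight:
  x=0 (Fenton, w=10) cum 10
  x=5 (Calder, w=30) cum 40
  x=12 (Brookfield, w=20) cum 60
  x=14 (Denby, w=30) cum 90
  x=16 (Granby, w=60) cum 150
  x=18 (Ashton, w=80) cum 230  ← median
  x=19 (Elwood, w=30) cum 260
  x=19 (Holt, w=75) cum 335
⇒ x* = 18
y-coordinate, sorted with cumulative weight:
  y=4 (Brookfield, w=20) cum 20
  y=8 (Granby, w=60) cum 80
  y=9 (Elwood, w=30) cum 110
  y=10 (Calder, w=30) cum 140
  y=14 (Fenton, w=10) cum 150
  y=17 (Holt, w=75) cum 225  ← median
  y=18 (Denby, w=30) cum 255
  y=20 (Ashton, w=80) cum 335
⇒ y* = 17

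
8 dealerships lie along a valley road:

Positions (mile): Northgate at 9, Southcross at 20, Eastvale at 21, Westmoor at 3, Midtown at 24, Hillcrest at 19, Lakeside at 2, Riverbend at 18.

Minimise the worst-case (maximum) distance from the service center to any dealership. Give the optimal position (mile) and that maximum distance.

The 1-center on a line is the midpoint of the two extreme points: leftmost at 2, rightmost at 24.
Optimal location = (2 + 24)/2 = 13; maximum distance = (24 − 2)/2 = 11.

location 13, max distance 11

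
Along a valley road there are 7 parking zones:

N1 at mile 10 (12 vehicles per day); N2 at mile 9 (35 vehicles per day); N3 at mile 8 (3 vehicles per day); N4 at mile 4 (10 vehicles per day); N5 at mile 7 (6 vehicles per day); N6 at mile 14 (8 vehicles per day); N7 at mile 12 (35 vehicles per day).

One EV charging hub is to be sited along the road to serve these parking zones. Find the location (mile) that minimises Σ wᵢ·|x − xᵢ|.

For a sum of weighted absolute distances on a line, the optimum is the weighted median (not the mean). Total weight W = 109; half-weight = 54.5.
Sort by position and accumulate weight:
  mile 4 (N4, w=10) → cum 10
  mile 7 (N5, w=6) → cum 16
  mile 8 (N3, w=3) → cum 19
  mile 9 (N2, w=35) → cum 54
  mile 10 (N1, w=12) → cum 66  ≥ 54.5 → median here
  mile 12 (N7, w=35) → cum 101
  mile 14 (N6, w=8) → cum 109
Optimal location: mile 10.

x = 10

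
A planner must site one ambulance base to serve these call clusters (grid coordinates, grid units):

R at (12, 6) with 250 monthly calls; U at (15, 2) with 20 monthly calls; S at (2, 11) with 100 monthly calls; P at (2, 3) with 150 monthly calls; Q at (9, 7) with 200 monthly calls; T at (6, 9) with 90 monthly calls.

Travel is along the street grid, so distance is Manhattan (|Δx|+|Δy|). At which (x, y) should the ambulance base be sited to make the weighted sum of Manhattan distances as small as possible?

(9, 6)

Manhattan distance separates: Σwᵢ(|x−xᵢ|+|y−yᵢ|) = Σwᵢ|x−xᵢ| + Σwᵢ|y−yᵢ|, so x and y are optimised independently as 1-D weighted medians.
Total weight W = 810; half = 405.
x-coordinate, sorted with cumulative weight:
  x=2 (S, w=100) cum 100
  x=2 (P, w=150) cum 250
  x=6 (T, w=90) cum 340
  x=9 (Q, w=200) cum 540  ← median
  x=12 (R, w=250) cum 790
  x=15 (U, w=20) cum 810
⇒ x* = 9
y-coordinate, sorted with cumulative weight:
  y=2 (U, w=20) cum 20
  y=3 (P, w=150) cum 170
  y=6 (R, w=250) cum 420  ← median
  y=7 (Q, w=200) cum 620
  y=9 (T, w=90) cum 710
  y=11 (S, w=100) cum 810
⇒ y* = 6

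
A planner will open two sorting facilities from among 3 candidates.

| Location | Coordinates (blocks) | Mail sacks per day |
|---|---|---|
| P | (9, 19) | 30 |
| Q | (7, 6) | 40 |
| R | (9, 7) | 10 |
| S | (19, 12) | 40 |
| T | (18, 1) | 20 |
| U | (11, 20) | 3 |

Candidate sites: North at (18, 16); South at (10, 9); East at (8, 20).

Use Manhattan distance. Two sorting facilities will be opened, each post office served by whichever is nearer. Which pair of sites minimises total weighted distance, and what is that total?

{North, South}, total 1133

Evaluate every pair (each demand assigned to the nearer of the two):
  {North, South}: total = 1133
  {South, East}: total = 1139
  {North, East}: total = 1309
Best pair: {North, South} with total 1133.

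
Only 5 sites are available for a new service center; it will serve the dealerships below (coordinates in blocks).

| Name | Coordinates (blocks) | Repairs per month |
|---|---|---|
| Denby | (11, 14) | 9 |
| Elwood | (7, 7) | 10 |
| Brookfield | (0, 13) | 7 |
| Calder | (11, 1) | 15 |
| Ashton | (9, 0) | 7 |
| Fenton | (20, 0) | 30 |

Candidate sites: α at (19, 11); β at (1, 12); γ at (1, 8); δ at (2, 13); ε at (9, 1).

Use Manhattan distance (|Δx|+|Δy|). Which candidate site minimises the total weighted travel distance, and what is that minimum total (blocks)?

ε, total 759 blocks

Total weighted distance at each candidate:
  α (19, 11): total = 1183
  β (1, 12): total = 1617
  γ (1, 8): total = 1433
  δ (2, 13): total = 1599
  ε (9, 1): total = 759
Minimum is at ε with total 759 blocks.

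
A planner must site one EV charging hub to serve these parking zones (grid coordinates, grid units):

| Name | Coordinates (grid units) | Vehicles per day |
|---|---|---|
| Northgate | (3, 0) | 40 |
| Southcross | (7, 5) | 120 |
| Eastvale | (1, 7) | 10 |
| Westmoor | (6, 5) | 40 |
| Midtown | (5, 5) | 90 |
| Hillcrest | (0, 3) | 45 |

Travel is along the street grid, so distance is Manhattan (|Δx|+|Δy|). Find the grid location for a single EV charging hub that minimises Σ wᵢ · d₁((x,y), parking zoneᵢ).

Manhattan distance separates: Σwᵢ(|x−xᵢ|+|y−yᵢ|) = Σwᵢ|x−xᵢ| + Σwᵢ|y−yᵢ|, so x and y are optimised independently as 1-D weighted medians.
Total weight W = 345; half = 172.5.
x-coordinate, sorted with cumulative weight:
  x=0 (Hillcrest, w=45) cum 45
  x=1 (Eastvale, w=10) cum 55
  x=3 (Northgate, w=40) cum 95
  x=5 (Midtown, w=90) cum 185  ← median
  x=6 (Westmoor, w=40) cum 225
  x=7 (Southcross, w=120) cum 345
⇒ x* = 5
y-coordinate, sorted with cumulative weight:
  y=0 (Northgate, w=40) cum 40
  y=3 (Hillcrest, w=45) cum 85
  y=5 (Southcross, w=120) cum 205  ← median
  y=5 (Westmoor, w=40) cum 245
  y=5 (Midtown, w=90) cum 335
  y=7 (Eastvale, w=10) cum 345
⇒ y* = 5

(5, 5)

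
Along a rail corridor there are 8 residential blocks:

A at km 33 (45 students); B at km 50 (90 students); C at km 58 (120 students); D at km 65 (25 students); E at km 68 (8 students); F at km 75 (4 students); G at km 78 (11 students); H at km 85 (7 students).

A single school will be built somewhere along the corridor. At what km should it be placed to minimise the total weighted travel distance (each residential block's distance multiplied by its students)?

x = 58

For a sum of weighted absolute distances on a line, the optimum is the weighted median (not the mean). Total weight W = 310; half-weight = 155.
Sort by position and accumulate weight:
  km 33 (A, w=45) → cum 45
  km 50 (B, w=90) → cum 135
  km 58 (C, w=120) → cum 255  ≥ 155 → median here
  km 65 (D, w=25) → cum 280
  km 68 (E, w=8) → cum 288
  km 75 (F, w=4) → cum 292
  km 78 (G, w=11) → cum 303
  km 85 (H, w=7) → cum 310
Optimal location: km 58.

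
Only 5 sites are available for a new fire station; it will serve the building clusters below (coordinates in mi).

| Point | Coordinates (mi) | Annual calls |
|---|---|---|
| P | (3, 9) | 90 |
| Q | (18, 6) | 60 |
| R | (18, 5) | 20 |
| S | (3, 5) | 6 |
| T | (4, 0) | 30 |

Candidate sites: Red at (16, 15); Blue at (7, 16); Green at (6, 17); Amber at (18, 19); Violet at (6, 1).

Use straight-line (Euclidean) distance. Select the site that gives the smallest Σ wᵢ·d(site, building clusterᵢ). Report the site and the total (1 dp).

Total weighted distance at each candidate:
  Red (16, 15): total = 2720.4
  Blue (7, 16): total = 2487.3
  Green (6, 17): total = 2672.8
  Amber (18, 19): total = 3513.6
  Violet (6, 1): total = 1899.0
Minimum is at Violet with total 1899.0 mi.

Violet, total 1899.0 mi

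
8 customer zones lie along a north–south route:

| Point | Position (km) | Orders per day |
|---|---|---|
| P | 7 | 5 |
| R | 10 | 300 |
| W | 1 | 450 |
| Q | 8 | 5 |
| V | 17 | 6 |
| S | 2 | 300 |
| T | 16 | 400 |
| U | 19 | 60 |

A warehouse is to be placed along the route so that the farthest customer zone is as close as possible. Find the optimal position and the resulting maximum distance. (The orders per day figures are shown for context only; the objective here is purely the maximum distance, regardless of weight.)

location 10, max distance 9

The 1-center on a line is the midpoint of the two extreme points: leftmost at 1, rightmost at 19.
Optimal location = (1 + 19)/2 = 10; maximum distance = (19 − 1)/2 = 9.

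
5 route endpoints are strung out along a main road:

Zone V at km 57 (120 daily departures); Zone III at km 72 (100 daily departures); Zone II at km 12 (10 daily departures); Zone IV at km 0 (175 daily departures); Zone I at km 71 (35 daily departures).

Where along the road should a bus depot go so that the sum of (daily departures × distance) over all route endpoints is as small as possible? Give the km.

x = 57

For a sum of weighted absolute distances on a line, the optimum is the weighted median (not the mean). Total weight W = 440; half-weight = 220.
Sort by position and accumulate weight:
  km 0 (Zone IV, w=175) → cum 175
  km 12 (Zone II, w=10) → cum 185
  km 57 (Zone V, w=120) → cum 305  ≥ 220 → median here
  km 71 (Zone I, w=35) → cum 340
  km 72 (Zone III, w=100) → cum 440
Optimal location: km 57.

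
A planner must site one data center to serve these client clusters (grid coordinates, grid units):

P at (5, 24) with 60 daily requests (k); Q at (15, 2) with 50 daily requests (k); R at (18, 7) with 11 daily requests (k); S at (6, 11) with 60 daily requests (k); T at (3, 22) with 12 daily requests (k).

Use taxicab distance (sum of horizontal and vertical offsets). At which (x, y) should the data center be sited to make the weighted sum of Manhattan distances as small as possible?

(6, 11)

Manhattan distance separates: Σwᵢ(|x−xᵢ|+|y−yᵢ|) = Σwᵢ|x−xᵢ| + Σwᵢ|y−yᵢ|, so x and y are optimised independently as 1-D weighted medians.
Total weight W = 193; half = 96.5.
x-coordinate, sorted with cumulative weight:
  x=3 (T, w=12) cum 12
  x=5 (P, w=60) cum 72
  x=6 (S, w=60) cum 132  ← median
  x=15 (Q, w=50) cum 182
  x=18 (R, w=11) cum 193
⇒ x* = 6
y-coordinate, sorted with cumulative weight:
  y=2 (Q, w=50) cum 50
  y=7 (R, w=11) cum 61
  y=11 (S, w=60) cum 121  ← median
  y=22 (T, w=12) cum 133
  y=24 (P, w=60) cum 193
⇒ y* = 11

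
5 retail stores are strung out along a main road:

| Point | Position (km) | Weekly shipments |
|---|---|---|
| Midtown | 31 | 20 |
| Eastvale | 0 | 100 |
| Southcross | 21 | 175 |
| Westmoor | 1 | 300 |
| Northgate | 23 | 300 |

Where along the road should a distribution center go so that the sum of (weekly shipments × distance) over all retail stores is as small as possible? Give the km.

x = 21

For a sum of weighted absolute distances on a line, the optimum is the weighted median (not the mean). Total weight W = 895; half-weight = 447.5.
Sort by position and accumulate weight:
  km 0 (Eastvale, w=100) → cum 100
  km 1 (Westmoor, w=300) → cum 400
  km 21 (Southcross, w=175) → cum 575  ≥ 447.5 → median here
  km 23 (Northgate, w=300) → cum 875
  km 31 (Midtown, w=20) → cum 895
Optimal location: km 21.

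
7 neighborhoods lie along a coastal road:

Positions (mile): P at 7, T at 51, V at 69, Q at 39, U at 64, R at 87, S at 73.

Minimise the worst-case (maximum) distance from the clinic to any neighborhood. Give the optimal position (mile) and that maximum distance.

The 1-center on a line is the midpoint of the two extreme points: leftmost at 7, rightmost at 87.
Optimal location = (7 + 87)/2 = 47; maximum distance = (87 − 7)/2 = 40.

location 47, max distance 40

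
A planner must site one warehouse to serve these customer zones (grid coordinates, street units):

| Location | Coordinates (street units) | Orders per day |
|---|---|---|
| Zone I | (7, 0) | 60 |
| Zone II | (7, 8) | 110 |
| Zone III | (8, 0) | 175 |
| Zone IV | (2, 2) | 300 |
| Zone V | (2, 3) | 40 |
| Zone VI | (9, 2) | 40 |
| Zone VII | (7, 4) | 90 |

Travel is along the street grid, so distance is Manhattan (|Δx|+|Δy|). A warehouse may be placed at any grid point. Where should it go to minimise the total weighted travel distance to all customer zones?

(7, 2)

Manhattan distance separates: Σwᵢ(|x−xᵢ|+|y−yᵢ|) = Σwᵢ|x−xᵢ| + Σwᵢ|y−yᵢ|, so x and y are optimised independently as 1-D weighted medians.
Total weight W = 815; half = 407.5.
x-coordinate, sorted with cumulative weight:
  x=2 (Zone IV, w=300) cum 300
  x=2 (Zone V, w=40) cum 340
  x=7 (Zone I, w=60) cum 400
  x=7 (Zone II, w=110) cum 510  ← median
  x=7 (Zone VII, w=90) cum 600
  x=8 (Zone III, w=175) cum 775
  x=9 (Zone VI, w=40) cum 815
⇒ x* = 7
y-coordinate, sorted with cumulative weight:
  y=0 (Zone I, w=60) cum 60
  y=0 (Zone III, w=175) cum 235
  y=2 (Zone IV, w=300) cum 535  ← median
  y=2 (Zone VI, w=40) cum 575
  y=3 (Zone V, w=40) cum 615
  y=4 (Zone VII, w=90) cum 705
  y=8 (Zone II, w=110) cum 815
⇒ y* = 2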